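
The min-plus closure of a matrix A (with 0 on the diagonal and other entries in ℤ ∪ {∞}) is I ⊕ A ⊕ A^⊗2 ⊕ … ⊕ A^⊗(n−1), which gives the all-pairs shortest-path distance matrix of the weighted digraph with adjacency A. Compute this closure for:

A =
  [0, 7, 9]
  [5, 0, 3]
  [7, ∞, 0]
Closure =
  [0, 7, 9]
  [5, 0, 3]
  [7, 14, 0]

This is the Floyd-Warshall all-pairs shortest-path computation. For each intermediate vertex k = 0, 1, …, 2, update dist[i][j] ← min(dist[i][j], dist[i][k] + dist[k][j]). The final matrix gives, for each (i, j), the minimum total weight of any directed path from i to j (possibly empty when i = j).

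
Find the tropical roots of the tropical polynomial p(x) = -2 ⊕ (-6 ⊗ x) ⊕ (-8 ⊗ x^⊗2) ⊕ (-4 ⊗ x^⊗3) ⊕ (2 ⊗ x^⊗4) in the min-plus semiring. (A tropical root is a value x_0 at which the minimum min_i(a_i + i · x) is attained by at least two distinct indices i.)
Roots: {-6, -4, 2, 4}

Each tropical root is a break point of the lower envelope of the lines y = a_i + i · x (there are 5 lines, with slopes 0, 1, ..., 4). Only the lines that attain the minimum somewhere contribute to roots; other lines are dominated. Here the surviving (envelope) indices are i = 4, i = 3, i = 2, i = 1, i = 0.
Intersections between consecutive envelope lines give the roots: for adjacent envelope indices i < j the intersection is x = (a_i − a_j) / (j − i). Reading off the sorted break points: {-6, -4, 2, 4}.
Verification: at each break x_0, at least two indices attain the minimum of min_i(a_i + i · x_0).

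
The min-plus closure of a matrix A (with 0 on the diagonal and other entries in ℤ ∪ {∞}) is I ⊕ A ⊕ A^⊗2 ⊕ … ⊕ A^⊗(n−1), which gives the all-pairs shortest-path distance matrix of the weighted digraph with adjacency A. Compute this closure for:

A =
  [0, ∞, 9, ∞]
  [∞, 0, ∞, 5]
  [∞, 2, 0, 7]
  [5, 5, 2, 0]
Closure =
  [0, 11, 9, 16]
  [10, 0, 7, 5]
  [12, 2, 0, 7]
  [5, 4, 2, 0]

This is the Floyd-Warshall all-pairs shortest-path computation. For each intermediate vertex k = 0, 1, …, 3, update dist[i][j] ← min(dist[i][j], dist[i][k] + dist[k][j]). The final matrix gives, for each (i, j), the minimum total weight of any directed path from i to j (possibly empty when i = j).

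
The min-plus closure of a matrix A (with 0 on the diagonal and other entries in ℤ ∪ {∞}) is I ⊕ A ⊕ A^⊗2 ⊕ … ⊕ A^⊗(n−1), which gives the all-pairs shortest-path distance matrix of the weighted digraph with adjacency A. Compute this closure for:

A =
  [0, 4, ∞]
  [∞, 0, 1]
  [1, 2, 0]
Closure =
  [0, 4, 5]
  [2, 0, 1]
  [1, 2, 0]

This is the Floyd-Warshall all-pairs shortest-path computation. For each intermediate vertex k = 0, 1, …, 2, update dist[i][j] ← min(dist[i][j], dist[i][k] + dist[k][j]). The final matrix gives, for each (i, j), the minimum total weight of any directed path from i to j (possibly empty when i = j).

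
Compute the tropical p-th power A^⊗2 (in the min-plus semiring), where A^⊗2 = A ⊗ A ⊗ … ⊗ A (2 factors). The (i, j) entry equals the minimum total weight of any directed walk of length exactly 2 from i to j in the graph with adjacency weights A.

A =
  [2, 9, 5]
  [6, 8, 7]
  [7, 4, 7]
A^⊗2 =
  [4, 9, 7]
  [8, 11, 11]
  [9, 11, 11]

Each entry (A^⊗2)_ij equals the minimum over all length-2 walks i = v_0 → v_1 → … → v_2 = j of Σ_t A[v_t][v_{t+1}]. For example, for (i, j) = (0, 2) we minimise over 3 possible intermediate vertex sequences; the minimum is 7, attained along the walk 0 → 0 → 2.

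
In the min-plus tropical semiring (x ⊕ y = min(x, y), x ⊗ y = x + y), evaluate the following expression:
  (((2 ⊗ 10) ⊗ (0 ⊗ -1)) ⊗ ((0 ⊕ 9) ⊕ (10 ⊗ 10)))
(((2 ⊗ 10) ⊗ (0 ⊗ -1)) ⊗ ((0 ⊕ 9) ⊕ (10 ⊗ 10))) = 11

Expand innermost to outermost. Recall ⊕ takes the minimum of its arguments and ⊗ takes their sum. Working out the expression (((2 ⊗ 10) ⊗ (0 ⊗ -1)) ⊗ ((0 ⊕ 9) ⊕ (10 ⊗ 10))) gives 11.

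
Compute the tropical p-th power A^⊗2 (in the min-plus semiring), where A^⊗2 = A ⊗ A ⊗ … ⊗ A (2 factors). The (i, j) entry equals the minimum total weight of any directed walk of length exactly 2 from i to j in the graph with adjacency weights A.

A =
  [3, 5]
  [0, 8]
A^⊗2 =
  [5, 8]
  [3, 5]

Each entry (A^⊗2)_ij equals the minimum over all length-2 walks i = v_0 → v_1 → … → v_2 = j of Σ_t A[v_t][v_{t+1}]. For example, for (i, j) = (0, 1) we minimise over 2 possible intermediate vertex sequences; the minimum is 8, attained along the walk 0 → 0 → 1.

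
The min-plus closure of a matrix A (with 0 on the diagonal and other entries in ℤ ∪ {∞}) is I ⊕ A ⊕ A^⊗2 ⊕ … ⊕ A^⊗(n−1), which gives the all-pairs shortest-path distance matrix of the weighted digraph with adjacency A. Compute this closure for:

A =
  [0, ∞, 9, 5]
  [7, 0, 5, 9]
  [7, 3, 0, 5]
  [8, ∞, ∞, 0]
Closure =
  [0, 12, 9, 5]
  [7, 0, 5, 9]
  [7, 3, 0, 5]
  [8, 20, 17, 0]

This is the Floyd-Warshall all-pairs shortest-path computation. For each intermediate vertex k = 0, 1, …, 3, update dist[i][j] ← min(dist[i][j], dist[i][k] + dist[k][j]). The final matrix gives, for each (i, j), the minimum total weight of any directed path from i to j (possibly empty when i = j).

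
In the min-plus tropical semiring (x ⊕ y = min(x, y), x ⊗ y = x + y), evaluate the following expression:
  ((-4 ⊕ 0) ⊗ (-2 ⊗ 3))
((-4 ⊕ 0) ⊗ (-2 ⊗ 3)) = -3

Expand innermost to outermost. Recall ⊕ takes the minimum of its arguments and ⊗ takes their sum. Working out the expression ((-4 ⊕ 0) ⊗ (-2 ⊗ 3)) gives -3.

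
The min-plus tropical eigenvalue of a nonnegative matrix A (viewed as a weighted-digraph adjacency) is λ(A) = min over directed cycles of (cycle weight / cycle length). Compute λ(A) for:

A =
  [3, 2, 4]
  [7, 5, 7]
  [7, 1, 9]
λ(A) = 3

Enumerate directed cycles and compute their means (weight / length). Sample:
  cycle 0 → 0: weight = 3, length = 1, mean = 3/1 ≈ 3.000
  cycle 1 → 1: weight = 5, length = 1, mean = 5/1 ≈ 5.000
  cycle 2 → 2: weight = 9, length = 1, mean = 9/1 ≈ 9.000
  cycle 0 → 1 → 0: weight = 9, length = 2, mean = 9/2 ≈ 4.500
  cycle 0 → 2 → 0: weight = 11, length = 2, mean = 11/2 ≈ 5.500
  cycle 1 → 0 → 1: weight = 9, length = 2, mean = 9/2 ≈ 4.500
Minimum mean = 3.000, attained e.g. along the cycle 0 → 0 with weight 3 and length 1. So λ(A) = 3/1 = 3.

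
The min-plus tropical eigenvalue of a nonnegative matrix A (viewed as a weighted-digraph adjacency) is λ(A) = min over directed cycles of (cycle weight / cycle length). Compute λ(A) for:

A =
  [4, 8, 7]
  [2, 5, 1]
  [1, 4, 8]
λ(A) = 5/2

Enumerate directed cycles and compute their means (weight / length). Sample:
  cycle 0 → 0: weight = 4, length = 1, mean = 4/1 ≈ 4.000
  cycle 1 → 1: weight = 5, length = 1, mean = 5/1 ≈ 5.000
  cycle 2 → 2: weight = 8, length = 1, mean = 8/1 ≈ 8.000
  cycle 0 → 1 → 0: weight = 10, length = 2, mean = 10/2 ≈ 5.000
  cycle 0 → 2 → 0: weight = 8, length = 2, mean = 8/2 ≈ 4.000
  cycle 1 → 0 → 1: weight = 10, length = 2, mean = 10/2 ≈ 5.000
Minimum mean = 2.500, attained e.g. along the cycle 1 → 2 → 1 with weight 5 and length 2. So λ(A) = 5/2 = 5/2.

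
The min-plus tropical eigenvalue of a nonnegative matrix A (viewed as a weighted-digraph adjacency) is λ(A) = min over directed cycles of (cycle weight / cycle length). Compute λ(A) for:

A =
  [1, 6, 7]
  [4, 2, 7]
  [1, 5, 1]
λ(A) = 1

Enumerate directed cycles and compute their means (weight / length). Sample:
  cycle 0 → 0: weight = 1, length = 1, mean = 1/1 ≈ 1.000
  cycle 1 → 1: weight = 2, length = 1, mean = 2/1 ≈ 2.000
  cycle 2 → 2: weight = 1, length = 1, mean = 1/1 ≈ 1.000
  cycle 0 → 1 → 0: weight = 10, length = 2, mean = 10/2 ≈ 5.000
  cycle 0 → 2 → 0: weight = 8, length = 2, mean = 8/2 ≈ 4.000
  cycle 1 → 0 → 1: weight = 10, length = 2, mean = 10/2 ≈ 5.000
Minimum mean = 1.000, attained e.g. along the cycle 0 → 0 with weight 1 and length 1. So λ(A) = 1/1 = 1.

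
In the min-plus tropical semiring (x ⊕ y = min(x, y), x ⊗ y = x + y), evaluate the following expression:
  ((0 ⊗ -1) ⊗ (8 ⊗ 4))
((0 ⊗ -1) ⊗ (8 ⊗ 4)) = 11

Expand innermost to outermost. Recall ⊕ takes the minimum of its arguments and ⊗ takes their sum. Working out the expression ((0 ⊗ -1) ⊗ (8 ⊗ 4)) gives 11.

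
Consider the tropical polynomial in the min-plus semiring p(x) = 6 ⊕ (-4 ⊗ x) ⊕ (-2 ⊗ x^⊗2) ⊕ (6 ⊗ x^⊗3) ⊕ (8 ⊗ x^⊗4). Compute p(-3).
p(-3) = -8

A tropical monomial a ⊗ x^⊗i evaluates to a + i · x. Evaluating each term at x = -3:
  Term 0 contributes 6 + 0 · -3 = 6
  Term 1 contributes -4 + 1 · -3 = -7
  Term 2 contributes -2 + 2 · -3 = -8
  Term 3 contributes 6 + 3 · -3 = -3
  Term 4 contributes 8 + 4 · -3 = -4
p(-3) = ⊕ of these = min[6, -7, -8, -3, -4] = -8.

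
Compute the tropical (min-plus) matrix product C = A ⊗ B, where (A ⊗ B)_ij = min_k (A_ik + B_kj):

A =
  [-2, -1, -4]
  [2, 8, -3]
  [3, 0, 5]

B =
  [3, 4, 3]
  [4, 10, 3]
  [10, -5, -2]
A ⊗ B =
  [1, -9, -6]
  [5, -8, -5]
  [4, 0, 3]

Apply the min-plus product entry-by-entry:
  C[0][0] = min over k of (A[0][0] + B[0][0] = -2 + 3 = 1, A[0][1] + B[1][0] = -1 + 4 = 3, A[0][2] + B[2][0] = -4 + 10 = 6) = 1 (attained at k = 0)
  C[0][1] = min over k of (A[0][0] + B[0][1] = -2 + 4 = 2, A[0][1] + B[1][1] = -1 + 10 = 9, A[0][2] + B[2][1] = -4 + -5 = -9) = -9 (attained at k = 2)
  C[0][2] = min over k of (A[0][0] + B[0][2] = -2 + 3 = 1, A[0][1] + B[1][2] = -1 + 3 = 2, A[0][2] + B[2][2] = -4 + -2 = -6) = -6 (attained at k = 2)
  C[1][0] = min over k of (A[1][0] + B[0][0] = 2 + 3 = 5, A[1][1] + B[1][0] = 8 + 4 = 12, A[1][2] + B[2][0] = -3 + 10 = 7) = 5 (attained at k = 0)
  C[1][1] = min over k of (A[1][0] + B[0][1] = 2 + 4 = 6, A[1][1] + B[1][1] = 8 + 10 = 18, A[1][2] + B[2][1] = -3 + -5 = -8) = -8 (attained at k = 2)
  C[1][2] = min over k of (A[1][0] + B[0][2] = 2 + 3 = 5, A[1][1] + B[1][2] = 8 + 3 = 11, A[1][2] + B[2][2] = -3 + -2 = -5) = -5 (attained at k = 2)
  C[2][0] = min over k of (A[2][0] + B[0][0] = 3 + 3 = 6, A[2][1] + B[1][0] = 0 + 4 = 4, A[2][2] + B[2][0] = 5 + 10 = 15) = 4 (attained at k = 1)
  C[2][1] = min over k of (A[2][0] + B[0][1] = 3 + 4 = 7, A[2][1] + B[1][1] = 0 + 10 = 10, A[2][2] + B[2][1] = 5 + -5 = 0) = 0 (attained at k = 2)
  C[2][2] = min over k of (A[2][0] + B[0][2] = 3 + 3 = 6, A[2][1] + B[1][2] = 0 + 3 = 3, A[2][2] + B[2][2] = 5 + -2 = 3) = 3 (attained at k = 1)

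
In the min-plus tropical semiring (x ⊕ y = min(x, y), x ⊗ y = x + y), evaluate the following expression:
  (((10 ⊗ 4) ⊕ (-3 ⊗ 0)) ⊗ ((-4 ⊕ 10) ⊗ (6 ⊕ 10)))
(((10 ⊗ 4) ⊕ (-3 ⊗ 0)) ⊗ ((-4 ⊕ 10) ⊗ (6 ⊕ 10))) = -1

Expand innermost to outermost. Recall ⊕ takes the minimum of its arguments and ⊗ takes their sum. Working out the expression (((10 ⊗ 4) ⊕ (-3 ⊗ 0)) ⊗ ((-4 ⊕ 10) ⊗ (6 ⊕ 10))) gives -1.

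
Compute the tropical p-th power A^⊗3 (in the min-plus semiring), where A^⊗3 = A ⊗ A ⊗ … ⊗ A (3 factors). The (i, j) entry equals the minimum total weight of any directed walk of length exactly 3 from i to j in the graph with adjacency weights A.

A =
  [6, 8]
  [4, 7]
A^⊗3 =
  [18, 20]
  [16, 18]

Each entry (A^⊗3)_ij equals the minimum over all length-3 walks i = v_0 → v_1 → … → v_3 = j of Σ_t A[v_t][v_{t+1}]. For example, for (i, j) = (0, 1) we minimise over 4 possible intermediate vertex sequences; the minimum is 20, attained along the walk 0 → 0 → 0 → 1.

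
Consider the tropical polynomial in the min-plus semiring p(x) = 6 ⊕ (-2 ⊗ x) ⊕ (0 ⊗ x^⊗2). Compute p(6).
p(6) = 4

A tropical monomial a ⊗ x^⊗i evaluates to a + i · x. Evaluating each term at x = 6:
  Term 0 contributes 6 + 0 · 6 = 6
  Term 1 contributes -2 + 1 · 6 = 4
  Term 2 contributes 0 + 2 · 6 = 12
p(6) = ⊕ of these = min[6, 4, 12] = 4.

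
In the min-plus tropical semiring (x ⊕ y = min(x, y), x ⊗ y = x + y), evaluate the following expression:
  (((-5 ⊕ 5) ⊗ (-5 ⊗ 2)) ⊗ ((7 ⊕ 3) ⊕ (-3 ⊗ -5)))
(((-5 ⊕ 5) ⊗ (-5 ⊗ 2)) ⊗ ((7 ⊕ 3) ⊕ (-3 ⊗ -5))) = -16

Expand innermost to outermost. Recall ⊕ takes the minimum of its arguments and ⊗ takes their sum. Working out the expression (((-5 ⊕ 5) ⊗ (-5 ⊗ 2)) ⊗ ((7 ⊕ 3) ⊕ (-3 ⊗ -5))) gives -16.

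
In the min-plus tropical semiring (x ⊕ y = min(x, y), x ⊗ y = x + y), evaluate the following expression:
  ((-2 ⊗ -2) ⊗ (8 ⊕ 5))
((-2 ⊗ -2) ⊗ (8 ⊕ 5)) = 1

Expand innermost to outermost. Recall ⊕ takes the minimum of its arguments and ⊗ takes their sum. Working out the expression ((-2 ⊗ -2) ⊗ (8 ⊕ 5)) gives 1.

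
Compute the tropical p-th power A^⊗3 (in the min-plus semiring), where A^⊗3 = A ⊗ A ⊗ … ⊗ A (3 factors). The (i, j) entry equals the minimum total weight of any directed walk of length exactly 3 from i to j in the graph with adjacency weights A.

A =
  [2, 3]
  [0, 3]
A^⊗3 =
  [5, 6]
  [3, 5]

Each entry (A^⊗3)_ij equals the minimum over all length-3 walks i = v_0 → v_1 → … → v_3 = j of Σ_t A[v_t][v_{t+1}]. For example, for (i, j) = (0, 1) we minimise over 4 possible intermediate vertex sequences; the minimum is 6, attained along the walk 0 → 1 → 0 → 1.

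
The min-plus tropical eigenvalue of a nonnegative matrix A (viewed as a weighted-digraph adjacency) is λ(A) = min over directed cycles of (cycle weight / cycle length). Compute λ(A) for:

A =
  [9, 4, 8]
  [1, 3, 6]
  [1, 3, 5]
λ(A) = 5/2

Enumerate directed cycles and compute their means (weight / length). Sample:
  cycle 0 → 0: weight = 9, length = 1, mean = 9/1 ≈ 9.000
  cycle 1 → 1: weight = 3, length = 1, mean = 3/1 ≈ 3.000
  cycle 2 → 2: weight = 5, length = 1, mean = 5/1 ≈ 5.000
  cycle 0 → 1 → 0: weight = 5, length = 2, mean = 5/2 ≈ 2.500
  cycle 0 → 2 → 0: weight = 9, length = 2, mean = 9/2 ≈ 4.500
  cycle 1 → 0 → 1: weight = 5, length = 2, mean = 5/2 ≈ 2.500
Minimum mean = 2.500, attained e.g. along the cycle 0 → 1 → 0 with weight 5 and length 2. So λ(A) = 5/2 = 5/2.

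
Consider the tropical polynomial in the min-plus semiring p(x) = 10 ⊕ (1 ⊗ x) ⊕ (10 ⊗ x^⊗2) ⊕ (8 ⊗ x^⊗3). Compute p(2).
p(2) = 3

A tropical monomial a ⊗ x^⊗i evaluates to a + i · x. Evaluating each term at x = 2:
  Term 0 contributes 10 + 0 · 2 = 10
  Term 1 contributes 1 + 1 · 2 = 3
  Term 2 contributes 10 + 2 · 2 = 14
  Term 3 contributes 8 + 3 · 2 = 14
p(2) = ⊕ of these = min[10, 3, 14, 14] = 3.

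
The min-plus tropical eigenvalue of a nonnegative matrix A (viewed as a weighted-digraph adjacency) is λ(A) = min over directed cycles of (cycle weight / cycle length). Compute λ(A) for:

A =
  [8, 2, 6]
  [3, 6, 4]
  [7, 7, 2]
λ(A) = 2

Enumerate directed cycles and compute their means (weight / length). Sample:
  cycle 0 → 0: weight = 8, length = 1, mean = 8/1 ≈ 8.000
  cycle 1 → 1: weight = 6, length = 1, mean = 6/1 ≈ 6.000
  cycle 2 → 2: weight = 2, length = 1, mean = 2/1 ≈ 2.000
  cycle 0 → 1 → 0: weight = 5, length = 2, mean = 5/2 ≈ 2.500
  cycle 0 → 2 → 0: weight = 13, length = 2, mean = 13/2 ≈ 6.500
  cycle 1 → 0 → 1: weight = 5, length = 2, mean = 5/2 ≈ 2.500
Minimum mean = 2.000, attained e.g. along the cycle 2 → 2 with weight 2 and length 1. So λ(A) = 2/1 = 2.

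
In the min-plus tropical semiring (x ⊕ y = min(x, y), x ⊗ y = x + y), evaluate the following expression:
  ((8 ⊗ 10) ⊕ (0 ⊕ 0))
((8 ⊗ 10) ⊕ (0 ⊕ 0)) = 0

Expand innermost to outermost. Recall ⊕ takes the minimum of its arguments and ⊗ takes their sum. Working out the expression ((8 ⊗ 10) ⊕ (0 ⊕ 0)) gives 0.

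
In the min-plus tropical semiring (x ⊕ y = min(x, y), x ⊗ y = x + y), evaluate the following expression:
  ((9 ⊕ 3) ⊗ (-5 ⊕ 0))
((9 ⊕ 3) ⊗ (-5 ⊕ 0)) = -2

Expand innermost to outermost. Recall ⊕ takes the minimum of its arguments and ⊗ takes their sum. Working out the expression ((9 ⊕ 3) ⊗ (-5 ⊕ 0)) gives -2.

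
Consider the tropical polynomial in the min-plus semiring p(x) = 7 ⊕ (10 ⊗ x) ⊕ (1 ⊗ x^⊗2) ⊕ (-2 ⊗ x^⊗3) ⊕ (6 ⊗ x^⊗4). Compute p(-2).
p(-2) = -8

A tropical monomial a ⊗ x^⊗i evaluates to a + i · x. Evaluating each term at x = -2:
  Term 0 contributes 7 + 0 · -2 = 7
  Term 1 contributes 10 + 1 · -2 = 8
  Term 2 contributes 1 + 2 · -2 = -3
  Term 3 contributes -2 + 3 · -2 = -8
  Term 4 contributes 6 + 4 · -2 = -2
p(-2) = ⊕ of these = min[7, 8, -3, -8, -2] = -8.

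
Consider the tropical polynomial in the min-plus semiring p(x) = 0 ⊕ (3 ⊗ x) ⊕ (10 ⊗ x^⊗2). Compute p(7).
p(7) = 0

A tropical monomial a ⊗ x^⊗i evaluates to a + i · x. Evaluating each term at x = 7:
  Term 0 contributes 0 + 0 · 7 = 0
  Term 1 contributes 3 + 1 · 7 = 10
  Term 2 contributes 10 + 2 · 7 = 24
p(7) = ⊕ of these = min[0, 10, 24] = 0.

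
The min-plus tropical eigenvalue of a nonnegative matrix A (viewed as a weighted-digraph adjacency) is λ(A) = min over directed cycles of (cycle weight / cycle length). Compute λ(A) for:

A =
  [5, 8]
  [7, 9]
λ(A) = 5

Enumerate directed cycles and compute their means (weight / length). Sample:
  cycle 0 → 0: weight = 5, length = 1, mean = 5/1 ≈ 5.000
  cycle 1 → 1: weight = 9, length = 1, mean = 9/1 ≈ 9.000
  cycle 0 → 1 → 0: weight = 15, length = 2, mean = 15/2 ≈ 7.500
  cycle 1 → 0 → 1: weight = 15, length = 2, mean = 15/2 ≈ 7.500
Minimum mean = 5.000, attained e.g. along the cycle 0 → 0 with weight 5 and length 1. So λ(A) = 5/1 = 5.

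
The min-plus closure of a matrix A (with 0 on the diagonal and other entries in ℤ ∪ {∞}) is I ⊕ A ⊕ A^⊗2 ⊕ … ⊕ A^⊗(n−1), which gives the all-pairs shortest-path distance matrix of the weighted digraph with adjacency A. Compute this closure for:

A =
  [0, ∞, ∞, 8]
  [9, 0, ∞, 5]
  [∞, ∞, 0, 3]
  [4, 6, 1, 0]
Closure =
  [0, 14, 9, 8]
  [9, 0, 6, 5]
  [7, 9, 0, 3]
  [4, 6, 1, 0]

This is the Floyd-Warshall all-pairs shortest-path computation. For each intermediate vertex k = 0, 1, …, 3, update dist[i][j] ← min(dist[i][j], dist[i][k] + dist[k][j]). The final matrix gives, for each (i, j), the minimum total weight of any directed path from i to j (possibly empty when i = j).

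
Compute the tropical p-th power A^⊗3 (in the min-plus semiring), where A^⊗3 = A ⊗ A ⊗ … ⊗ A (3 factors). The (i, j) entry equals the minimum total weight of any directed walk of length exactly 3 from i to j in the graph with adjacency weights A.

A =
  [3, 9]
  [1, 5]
A^⊗3 =
  [9, 15]
  [7, 13]

Each entry (A^⊗3)_ij equals the minimum over all length-3 walks i = v_0 → v_1 → … → v_3 = j of Σ_t A[v_t][v_{t+1}]. For example, for (i, j) = (0, 1) we minimise over 4 possible intermediate vertex sequences; the minimum is 15, attained along the walk 0 → 0 → 0 → 1.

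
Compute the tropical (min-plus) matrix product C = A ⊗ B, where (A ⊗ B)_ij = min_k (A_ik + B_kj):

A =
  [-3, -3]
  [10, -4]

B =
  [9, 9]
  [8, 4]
A ⊗ B =
  [5, 1]
  [4, 0]

Apply the min-plus product entry-by-entry:
  C[0][0] = min over k of (A[0][0] + B[0][0] = -3 + 9 = 6, A[0][1] + B[1][0] = -3 + 8 = 5) = 5 (attained at k = 1)
  C[0][1] = min over k of (A[0][0] + B[0][1] = -3 + 9 = 6, A[0][1] + B[1][1] = -3 + 4 = 1) = 1 (attained at k = 1)
  C[1][0] = min over k of (A[1][0] + B[0][0] = 10 + 9 = 19, A[1][1] + B[1][0] = -4 + 8 = 4) = 4 (attained at k = 1)
  C[1][1] = min over k of (A[1][0] + B[0][1] = 10 + 9 = 19, A[1][1] + B[1][1] = -4 + 4 = 0) = 0 (attained at k = 1)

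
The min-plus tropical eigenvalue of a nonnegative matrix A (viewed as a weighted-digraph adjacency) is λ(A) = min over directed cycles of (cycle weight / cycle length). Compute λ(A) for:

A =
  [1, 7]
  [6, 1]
λ(A) = 1

Enumerate directed cycles and compute their means (weight / length). Sample:
  cycle 0 → 0: weight = 1, length = 1, mean = 1/1 ≈ 1.000
  cycle 1 → 1: weight = 1, length = 1, mean = 1/1 ≈ 1.000
  cycle 0 → 1 → 0: weight = 13, length = 2, mean = 13/2 ≈ 6.500
  cycle 1 → 0 → 1: weight = 13, length = 2, mean = 13/2 ≈ 6.500
Minimum mean = 1.000, attained e.g. along the cycle 0 → 0 with weight 1 and length 1. So λ(A) = 1/1 = 1.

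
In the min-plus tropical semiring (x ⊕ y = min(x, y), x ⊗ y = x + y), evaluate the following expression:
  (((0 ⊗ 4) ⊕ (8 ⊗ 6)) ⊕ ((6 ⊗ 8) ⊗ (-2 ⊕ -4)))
(((0 ⊗ 4) ⊕ (8 ⊗ 6)) ⊕ ((6 ⊗ 8) ⊗ (-2 ⊕ -4))) = 4

Expand innermost to outermost. Recall ⊕ takes the minimum of its arguments and ⊗ takes their sum. Working out the expression (((0 ⊗ 4) ⊕ (8 ⊗ 6)) ⊕ ((6 ⊗ 8) ⊗ (-2 ⊕ -4))) gives 4.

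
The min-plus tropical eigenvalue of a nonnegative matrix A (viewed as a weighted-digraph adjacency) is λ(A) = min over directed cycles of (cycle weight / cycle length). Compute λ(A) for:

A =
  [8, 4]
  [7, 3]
λ(A) = 3

Enumerate directed cycles and compute their means (weight / length). Sample:
  cycle 0 → 0: weight = 8, length = 1, mean = 8/1 ≈ 8.000
  cycle 1 → 1: weight = 3, length = 1, mean = 3/1 ≈ 3.000
  cycle 0 → 1 → 0: weight = 11, length = 2, mean = 11/2 ≈ 5.500
  cycle 1 → 0 → 1: weight = 11, length = 2, mean = 11/2 ≈ 5.500
Minimum mean = 3.000, attained e.g. along the cycle 1 → 1 with weight 3 and length 1. So λ(A) = 3/1 = 3.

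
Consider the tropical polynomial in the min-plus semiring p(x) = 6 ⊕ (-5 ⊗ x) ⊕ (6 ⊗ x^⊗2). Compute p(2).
p(2) = -3

A tropical monomial a ⊗ x^⊗i evaluates to a + i · x. Evaluating each term at x = 2:
  Term 0 contributes 6 + 0 · 2 = 6
  Term 1 contributes -5 + 1 · 2 = -3
  Term 2 contributes 6 + 2 · 2 = 10
p(2) = ⊕ of these = min[6, -3, 10] = -3.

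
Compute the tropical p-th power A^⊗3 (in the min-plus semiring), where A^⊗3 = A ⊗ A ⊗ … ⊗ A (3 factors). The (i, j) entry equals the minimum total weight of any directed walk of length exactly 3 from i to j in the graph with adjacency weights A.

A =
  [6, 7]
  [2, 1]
A^⊗3 =
  [10, 9]
  [4, 3]

Each entry (A^⊗3)_ij equals the minimum over all length-3 walks i = v_0 → v_1 → … → v_3 = j of Σ_t A[v_t][v_{t+1}]. For example, for (i, j) = (0, 1) we minimise over 4 possible intermediate vertex sequences; the minimum is 9, attained along the walk 0 → 1 → 1 → 1.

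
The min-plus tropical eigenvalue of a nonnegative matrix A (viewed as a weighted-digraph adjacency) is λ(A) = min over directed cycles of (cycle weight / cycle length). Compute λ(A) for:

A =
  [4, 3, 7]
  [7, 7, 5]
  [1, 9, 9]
λ(A) = 3

Enumerate directed cycles and compute their means (weight / length). Sample:
  cycle 0 → 0: weight = 4, length = 1, mean = 4/1 ≈ 4.000
  cycle 1 → 1: weight = 7, length = 1, mean = 7/1 ≈ 7.000
  cycle 2 → 2: weight = 9, length = 1, mean = 9/1 ≈ 9.000
  cycle 0 → 1 → 0: weight = 10, length = 2, mean = 10/2 ≈ 5.000
  cycle 0 → 2 → 0: weight = 8, length = 2, mean = 8/2 ≈ 4.000
  cycle 1 → 0 → 1: weight = 10, length = 2, mean = 10/2 ≈ 5.000
Minimum mean = 3.000, attained e.g. along the cycle 0 → 1 → 2 → 0 with weight 9 and length 3. So λ(A) = 9/3 = 3.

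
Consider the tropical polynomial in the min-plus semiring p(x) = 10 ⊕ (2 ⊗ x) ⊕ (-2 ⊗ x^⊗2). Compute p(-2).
p(-2) = -6

A tropical monomial a ⊗ x^⊗i evaluates to a + i · x. Evaluating each term at x = -2:
  Term 0 contributes 10 + 0 · -2 = 10
  Term 1 contributes 2 + 1 · -2 = 0
  Term 2 contributes -2 + 2 · -2 = -6
p(-2) = ⊕ of these = min[10, 0, -6] = -6.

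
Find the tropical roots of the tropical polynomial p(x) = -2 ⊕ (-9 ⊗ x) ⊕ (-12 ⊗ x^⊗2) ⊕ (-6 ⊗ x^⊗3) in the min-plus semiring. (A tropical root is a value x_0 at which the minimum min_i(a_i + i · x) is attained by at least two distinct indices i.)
Roots: {-6, 3, 7}

Each tropical root is a break point of the lower envelope of the lines y = a_i + i · x (there are 4 lines, with slopes 0, 1, ..., 3). Only the lines that attain the minimum somewhere contribute to roots; other lines are dominated. Here the surviving (envelope) indices are i = 3, i = 2, i = 1, i = 0.
Intersections between consecutive envelope lines give the roots: for adjacent envelope indices i < j the intersection is x = (a_i − a_j) / (j − i). Reading off the sorted break points: {-6, 3, 7}.
Verification: at each break x_0, at least two indices attain the minimum of min_i(a_i + i · x_0).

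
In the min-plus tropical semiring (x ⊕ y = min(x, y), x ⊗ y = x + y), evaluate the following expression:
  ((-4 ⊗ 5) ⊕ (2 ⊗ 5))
((-4 ⊗ 5) ⊕ (2 ⊗ 5)) = 1

Expand innermost to outermost. Recall ⊕ takes the minimum of its arguments and ⊗ takes their sum. Working out the expression ((-4 ⊗ 5) ⊕ (2 ⊗ 5)) gives 1.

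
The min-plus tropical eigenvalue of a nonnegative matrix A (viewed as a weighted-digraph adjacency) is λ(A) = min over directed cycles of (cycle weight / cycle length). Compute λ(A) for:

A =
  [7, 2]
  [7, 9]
λ(A) = 9/2

Enumerate directed cycles and compute their means (weight / length). Sample:
  cycle 0 → 0: weight = 7, length = 1, mean = 7/1 ≈ 7.000
  cycle 1 → 1: weight = 9, length = 1, mean = 9/1 ≈ 9.000
  cycle 0 → 1 → 0: weight = 9, length = 2, mean = 9/2 ≈ 4.500
  cycle 1 → 0 → 1: weight = 9, length = 2, mean = 9/2 ≈ 4.500
Minimum mean = 4.500, attained e.g. along the cycle 0 → 1 → 0 with weight 9 and length 2. So λ(A) = 9/2 = 9/2.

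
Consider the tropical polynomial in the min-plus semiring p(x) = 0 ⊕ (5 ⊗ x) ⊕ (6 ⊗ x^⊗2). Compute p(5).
p(5) = 0

A tropical monomial a ⊗ x^⊗i evaluates to a + i · x. Evaluating each term at x = 5:
  Term 0 contributes 0 + 0 · 5 = 0
  Term 1 contributes 5 + 1 · 5 = 10
  Term 2 contributes 6 + 2 · 5 = 16
p(5) = ⊕ of these = min[0, 10, 16] = 0.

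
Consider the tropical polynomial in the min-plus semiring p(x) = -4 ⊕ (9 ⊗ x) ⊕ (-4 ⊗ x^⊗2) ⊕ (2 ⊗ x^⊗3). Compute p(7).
p(7) = -4

A tropical monomial a ⊗ x^⊗i evaluates to a + i · x. Evaluating each term at x = 7:
  Term 0 contributes -4 + 0 · 7 = -4
  Term 1 contributes 9 + 1 · 7 = 16
  Term 2 contributes -4 + 2 · 7 = 10
  Term 3 contributes 2 + 3 · 7 = 23
p(7) = ⊕ of these = min[-4, 16, 10, 23] = -4.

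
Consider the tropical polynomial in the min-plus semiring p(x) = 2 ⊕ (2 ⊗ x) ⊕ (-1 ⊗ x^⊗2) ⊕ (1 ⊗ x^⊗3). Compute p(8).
p(8) = 2

A tropical monomial a ⊗ x^⊗i evaluates to a + i · x. Evaluating each term at x = 8:
  Term 0 contributes 2 + 0 · 8 = 2
  Term 1 contributes 2 + 1 · 8 = 10
  Term 2 contributes -1 + 2 · 8 = 15
  Term 3 contributes 1 + 3 · 8 = 25
p(8) = ⊕ of these = min[2, 10, 15, 25] = 2.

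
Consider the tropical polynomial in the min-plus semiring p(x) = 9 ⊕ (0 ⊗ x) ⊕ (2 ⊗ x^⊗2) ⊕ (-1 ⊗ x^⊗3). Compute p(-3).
p(-3) = -10

A tropical monomial a ⊗ x^⊗i evaluates to a + i · x. Evaluating each term at x = -3:
  Term 0 contributes 9 + 0 · -3 = 9
  Term 1 contributes 0 + 1 · -3 = -3
  Term 2 contributes 2 + 2 · -3 = -4
  Term 3 contributes -1 + 3 · -3 = -10
p(-3) = ⊕ of these = min[9, -3, -4, -10] = -10.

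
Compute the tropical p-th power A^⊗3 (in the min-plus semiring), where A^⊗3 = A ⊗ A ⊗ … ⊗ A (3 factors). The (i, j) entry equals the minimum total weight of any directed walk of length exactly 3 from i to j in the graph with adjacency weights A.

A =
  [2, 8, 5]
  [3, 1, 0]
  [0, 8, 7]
A^⊗3 =
  [6, 10, 9]
  [1, 3, 2]
  [4, 9, 7]

Each entry (A^⊗3)_ij equals the minimum over all length-3 walks i = v_0 → v_1 → … → v_3 = j of Σ_t A[v_t][v_{t+1}]. For example, for (i, j) = (0, 2) we minimise over 9 possible intermediate vertex sequences; the minimum is 9, attained along the walk 0 → 0 → 0 → 2.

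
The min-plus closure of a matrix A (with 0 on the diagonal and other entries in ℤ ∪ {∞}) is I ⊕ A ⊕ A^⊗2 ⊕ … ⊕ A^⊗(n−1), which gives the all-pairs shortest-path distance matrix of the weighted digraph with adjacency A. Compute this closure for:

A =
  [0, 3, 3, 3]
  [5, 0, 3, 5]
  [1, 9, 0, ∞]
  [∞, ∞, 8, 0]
Closure =
  [0, 3, 3, 3]
  [4, 0, 3, 5]
  [1, 4, 0, 4]
  [9, 12, 8, 0]

This is the Floyd-Warshall all-pairs shortest-path computation. For each intermediate vertex k = 0, 1, …, 3, update dist[i][j] ← min(dist[i][j], dist[i][k] + dist[k][j]). The final matrix gives, for each (i, j), the minimum total weight of any directed path from i to j (possibly empty when i = j).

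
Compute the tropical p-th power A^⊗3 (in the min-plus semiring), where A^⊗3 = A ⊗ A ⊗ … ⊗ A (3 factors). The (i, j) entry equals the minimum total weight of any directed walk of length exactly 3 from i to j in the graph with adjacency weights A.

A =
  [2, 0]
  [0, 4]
A^⊗3 =
  [2, 0]
  [0, 2]

Each entry (A^⊗3)_ij equals the minimum over all length-3 walks i = v_0 → v_1 → … → v_3 = j of Σ_t A[v_t][v_{t+1}]. For example, for (i, j) = (0, 1) we minimise over 4 possible intermediate vertex sequences; the minimum is 0, attained along the walk 0 → 1 → 0 → 1.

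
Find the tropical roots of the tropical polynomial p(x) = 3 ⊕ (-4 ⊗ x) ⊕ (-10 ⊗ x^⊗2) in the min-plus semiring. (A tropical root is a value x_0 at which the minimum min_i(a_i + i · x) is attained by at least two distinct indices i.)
Roots: {6, 7}

Each tropical root is a break point of the lower envelope of the lines y = a_i + i · x (there are 3 lines, with slopes 0, 1, ..., 2). Only the lines that attain the minimum somewhere contribute to roots; other lines are dominated. Here the surviving (envelope) indices are i = 2, i = 1, i = 0.
Intersections between consecutive envelope lines give the roots: for adjacent envelope indices i < j the intersection is x = (a_i − a_j) / (j − i). Reading off the sorted break points: {6, 7}.
Verification: at each break x_0, at least two indices attain the minimum of min_i(a_i + i · x_0).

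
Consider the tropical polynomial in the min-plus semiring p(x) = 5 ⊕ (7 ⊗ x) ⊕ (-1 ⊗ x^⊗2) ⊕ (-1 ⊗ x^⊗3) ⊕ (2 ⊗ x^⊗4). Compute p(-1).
p(-1) = -4

A tropical monomial a ⊗ x^⊗i evaluates to a + i · x. Evaluating each term at x = -1:
  Term 0 contributes 5 + 0 · -1 = 5
  Term 1 contributes 7 + 1 · -1 = 6
  Term 2 contributes -1 + 2 · -1 = -3
  Term 3 contributes -1 + 3 · -1 = -4
  Term 4 contributes 2 + 4 · -1 = -2
p(-1) = ⊕ of these = min[5, 6, -3, -4, -2] = -4.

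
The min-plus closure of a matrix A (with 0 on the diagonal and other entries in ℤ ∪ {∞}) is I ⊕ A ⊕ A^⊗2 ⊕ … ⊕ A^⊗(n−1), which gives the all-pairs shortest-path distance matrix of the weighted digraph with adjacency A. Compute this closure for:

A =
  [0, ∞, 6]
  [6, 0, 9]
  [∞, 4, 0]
Closure =
  [0, 10, 6]
  [6, 0, 9]
  [10, 4, 0]

This is the Floyd-Warshall all-pairs shortest-path computation. For each intermediate vertex k = 0, 1, …, 2, update dist[i][j] ← min(dist[i][j], dist[i][k] + dist[k][j]). The final matrix gives, for each (i, j), the minimum total weight of any directed path from i to j (possibly empty when i = j).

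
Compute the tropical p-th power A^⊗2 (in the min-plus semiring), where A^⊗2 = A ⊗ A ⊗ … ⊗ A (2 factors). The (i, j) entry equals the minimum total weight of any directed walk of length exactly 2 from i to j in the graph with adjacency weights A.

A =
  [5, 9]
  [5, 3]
A^⊗2 =
  [10, 12]
  [8, 6]

Each entry (A^⊗2)_ij equals the minimum over all length-2 walks i = v_0 → v_1 → … → v_2 = j of Σ_t A[v_t][v_{t+1}]. For example, for (i, j) = (0, 1) we minimise over 2 possible intermediate vertex sequences; the minimum is 12, attained along the walk 0 → 1 → 1.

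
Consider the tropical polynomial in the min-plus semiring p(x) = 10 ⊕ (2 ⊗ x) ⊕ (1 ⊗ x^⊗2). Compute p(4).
p(4) = 6

A tropical monomial a ⊗ x^⊗i evaluates to a + i · x. Evaluating each term at x = 4:
  Term 0 contributes 10 + 0 · 4 = 10
  Term 1 contributes 2 + 1 · 4 = 6
  Term 2 contributes 1 + 2 · 4 = 9
p(4) = ⊕ of these = min[10, 6, 9] = 6.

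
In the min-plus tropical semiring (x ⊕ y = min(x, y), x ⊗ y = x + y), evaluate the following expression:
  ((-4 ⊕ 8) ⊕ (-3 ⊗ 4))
((-4 ⊕ 8) ⊕ (-3 ⊗ 4)) = -4

Expand innermost to outermost. Recall ⊕ takes the minimum of its arguments and ⊗ takes their sum. Working out the expression ((-4 ⊕ 8) ⊕ (-3 ⊗ 4)) gives -4.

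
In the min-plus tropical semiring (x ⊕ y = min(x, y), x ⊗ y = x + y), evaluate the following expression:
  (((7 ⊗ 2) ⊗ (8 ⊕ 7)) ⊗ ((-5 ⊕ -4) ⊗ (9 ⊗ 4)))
(((7 ⊗ 2) ⊗ (8 ⊕ 7)) ⊗ ((-5 ⊕ -4) ⊗ (9 ⊗ 4))) = 24

Expand innermost to outermost. Recall ⊕ takes the minimum of its arguments and ⊗ takes their sum. Working out the expression (((7 ⊗ 2) ⊗ (8 ⊕ 7)) ⊗ ((-5 ⊕ -4) ⊗ (9 ⊗ 4))) gives 24.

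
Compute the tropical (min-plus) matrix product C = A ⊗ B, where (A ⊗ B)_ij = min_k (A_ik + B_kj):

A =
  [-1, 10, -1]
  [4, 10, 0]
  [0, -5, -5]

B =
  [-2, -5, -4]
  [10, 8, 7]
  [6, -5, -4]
A ⊗ B =
  [-3, -6, -5]
  [2, -5, -4]
  [-2, -10, -9]

Apply the min-plus product entry-by-entry:
  C[0][0] = min over k of (A[0][0] + B[0][0] = -1 + -2 = -3, A[0][1] + B[1][0] = 10 + 10 = 20, A[0][2] + B[2][0] = -1 + 6 = 5) = -3 (attained at k = 0)
  C[0][1] = min over k of (A[0][0] + B[0][1] = -1 + -5 = -6, A[0][1] + B[1][1] = 10 + 8 = 18, A[0][2] + B[2][1] = -1 + -5 = -6) = -6 (attained at k = 0)
  C[0][2] = min over k of (A[0][0] + B[0][2] = -1 + -4 = -5, A[0][1] + B[1][2] = 10 + 7 = 17, A[0][2] + B[2][2] = -1 + -4 = -5) = -5 (attained at k = 0)
  C[1][0] = min over k of (A[1][0] + B[0][0] = 4 + -2 = 2, A[1][1] + B[1][0] = 10 + 10 = 20, A[1][2] + B[2][0] = 0 + 6 = 6) = 2 (attained at k = 0)
  C[1][1] = min over k of (A[1][0] + B[0][1] = 4 + -5 = -1, A[1][1] + B[1][1] = 10 + 8 = 18, A[1][2] + B[2][1] = 0 + -5 = -5) = -5 (attained at k = 2)
  C[1][2] = min over k of (A[1][0] + B[0][2] = 4 + -4 = 0, A[1][1] + B[1][2] = 10 + 7 = 17, A[1][2] + B[2][2] = 0 + -4 = -4) = -4 (attained at k = 2)
  C[2][0] = min over k of (A[2][0] + B[0][0] = 0 + -2 = -2, A[2][1] + B[1][0] = -5 + 10 = 5, A[2][2] + B[2][0] = -5 + 6 = 1) = -2 (attained at k = 0)
  C[2][1] = min over k of (A[2][0] + B[0][1] = 0 + -5 = -5, A[2][1] + B[1][1] = -5 + 8 = 3, A[2][2] + B[2][1] = -5 + -5 = -10) = -10 (attained at k = 2)
  C[2][2] = min over k of (A[2][0] + B[0][2] = 0 + -4 = -4, A[2][1] + B[1][2] = -5 + 7 = 2, A[2][2] + B[2][2] = -5 + -4 = -9) = -9 (attained at k = 2)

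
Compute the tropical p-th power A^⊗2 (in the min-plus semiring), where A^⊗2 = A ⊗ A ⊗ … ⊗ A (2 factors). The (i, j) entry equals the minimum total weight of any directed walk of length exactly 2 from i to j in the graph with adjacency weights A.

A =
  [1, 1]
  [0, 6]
A^⊗2 =
  [1, 2]
  [1, 1]

Each entry (A^⊗2)_ij equals the minimum over all length-2 walks i = v_0 → v_1 → … → v_2 = j of Σ_t A[v_t][v_{t+1}]. For example, for (i, j) = (0, 1) we minimise over 2 possible intermediate vertex sequences; the minimum is 2, attained along the walk 0 → 0 → 1.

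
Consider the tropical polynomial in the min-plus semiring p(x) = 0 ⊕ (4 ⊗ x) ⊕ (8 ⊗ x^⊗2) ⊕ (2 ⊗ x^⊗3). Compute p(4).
p(4) = 0

A tropical monomial a ⊗ x^⊗i evaluates to a + i · x. Evaluating each term at x = 4:
  Term 0 contributes 0 + 0 · 4 = 0
  Term 1 contributes 4 + 1 · 4 = 8
  Term 2 contributes 8 + 2 · 4 = 16
  Term 3 contributes 2 + 3 · 4 = 14
p(4) = ⊕ of these = min[0, 8, 16, 14] = 0.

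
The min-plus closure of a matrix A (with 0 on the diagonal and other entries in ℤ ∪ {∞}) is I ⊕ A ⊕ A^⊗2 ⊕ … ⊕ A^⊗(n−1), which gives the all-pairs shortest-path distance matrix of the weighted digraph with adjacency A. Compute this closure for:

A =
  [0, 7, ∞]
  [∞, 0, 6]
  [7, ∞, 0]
Closure =
  [0, 7, 13]
  [13, 0, 6]
  [7, 14, 0]

This is the Floyd-Warshall all-pairs shortest-path computation. For each intermediate vertex k = 0, 1, …, 2, update dist[i][j] ← min(dist[i][j], dist[i][k] + dist[k][j]). The final matrix gives, for each (i, j), the minimum total weight of any directed path from i to j (possibly empty when i = j).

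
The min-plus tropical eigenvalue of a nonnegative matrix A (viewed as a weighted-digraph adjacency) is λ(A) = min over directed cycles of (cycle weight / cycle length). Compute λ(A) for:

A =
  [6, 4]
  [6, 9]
λ(A) = 5

Enumerate directed cycles and compute their means (weight / length). Sample:
  cycle 0 → 0: weight = 6, length = 1, mean = 6/1 ≈ 6.000
  cycle 1 → 1: weight = 9, length = 1, mean = 9/1 ≈ 9.000
  cycle 0 → 1 → 0: weight = 10, length = 2, mean = 10/2 ≈ 5.000
  cycle 1 → 0 → 1: weight = 10, length = 2, mean = 10/2 ≈ 5.000
Minimum mean = 5.000, attained e.g. along the cycle 0 → 1 → 0 with weight 10 and length 2. So λ(A) = 10/2 = 5.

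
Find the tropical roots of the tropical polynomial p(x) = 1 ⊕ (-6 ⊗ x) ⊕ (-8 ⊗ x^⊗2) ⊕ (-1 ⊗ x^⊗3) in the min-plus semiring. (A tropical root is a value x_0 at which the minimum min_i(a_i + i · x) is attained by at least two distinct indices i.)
Roots: {-7, 2, 7}

Each tropical root is a break point of the lower envelope of the lines y = a_i + i · x (there are 4 lines, with slopes 0, 1, ..., 3). Only the lines that attain the minimum somewhere contribute to roots; other lines are dominated. Here the surviving (envelope) indices are i = 3, i = 2, i = 1, i = 0.
Intersections between consecutive envelope lines give the roots: for adjacent envelope indices i < j the intersection is x = (a_i − a_j) / (j − i). Reading off the sorted break points: {-7, 2, 7}.
Verification: at each break x_0, at least two indices attain the minimum of min_i(a_i + i · x_0).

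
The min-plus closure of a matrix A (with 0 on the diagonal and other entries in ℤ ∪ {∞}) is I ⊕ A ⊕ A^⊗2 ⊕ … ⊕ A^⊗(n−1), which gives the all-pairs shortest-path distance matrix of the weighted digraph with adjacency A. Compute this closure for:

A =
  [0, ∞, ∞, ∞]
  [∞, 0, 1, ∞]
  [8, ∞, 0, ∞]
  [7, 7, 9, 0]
Closure =
  [0, ∞, ∞, ∞]
  [9, 0, 1, ∞]
  [8, ∞, 0, ∞]
  [7, 7, 8, 0]

This is the Floyd-Warshall all-pairs shortest-path computation. For each intermediate vertex k = 0, 1, …, 3, update dist[i][j] ← min(dist[i][j], dist[i][k] + dist[k][j]). The final matrix gives, for each (i, j), the minimum total weight of any directed path from i to j (possibly empty when i = j).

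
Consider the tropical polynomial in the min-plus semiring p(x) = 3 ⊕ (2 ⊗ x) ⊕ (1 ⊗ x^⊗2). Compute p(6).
p(6) = 3

A tropical monomial a ⊗ x^⊗i evaluates to a + i · x. Evaluating each term at x = 6:
  Term 0 contributes 3 + 0 · 6 = 3
  Term 1 contributes 2 + 1 · 6 = 8
  Term 2 contributes 1 + 2 · 6 = 13
p(6) = ⊕ of these = min[3, 8, 13] = 3.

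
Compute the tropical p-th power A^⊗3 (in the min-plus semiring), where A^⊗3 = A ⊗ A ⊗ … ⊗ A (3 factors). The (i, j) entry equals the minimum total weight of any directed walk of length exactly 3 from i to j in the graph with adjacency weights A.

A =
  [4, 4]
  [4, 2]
A^⊗3 =
  [10, 8]
  [8, 6]

Each entry (A^⊗3)_ij equals the minimum over all length-3 walks i = v_0 → v_1 → … → v_3 = j of Σ_t A[v_t][v_{t+1}]. For example, for (i, j) = (0, 1) we minimise over 4 possible intermediate vertex sequences; the minimum is 8, attained along the walk 0 → 1 → 1 → 1.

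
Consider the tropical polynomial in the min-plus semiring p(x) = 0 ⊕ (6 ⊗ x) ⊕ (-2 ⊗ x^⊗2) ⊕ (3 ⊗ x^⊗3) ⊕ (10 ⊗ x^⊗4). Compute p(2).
p(2) = 0

A tropical monomial a ⊗ x^⊗i evaluates to a + i · x. Evaluating each term at x = 2:
  Term 0 contributes 0 + 0 · 2 = 0
  Term 1 contributes 6 + 1 · 2 = 8
  Term 2 contributes -2 + 2 · 2 = 2
  Term 3 contributes 3 + 3 · 2 = 9
  Term 4 contributes 10 + 4 · 2 = 18
p(2) = ⊕ of these = min[0, 8, 2, 9, 18] = 0.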